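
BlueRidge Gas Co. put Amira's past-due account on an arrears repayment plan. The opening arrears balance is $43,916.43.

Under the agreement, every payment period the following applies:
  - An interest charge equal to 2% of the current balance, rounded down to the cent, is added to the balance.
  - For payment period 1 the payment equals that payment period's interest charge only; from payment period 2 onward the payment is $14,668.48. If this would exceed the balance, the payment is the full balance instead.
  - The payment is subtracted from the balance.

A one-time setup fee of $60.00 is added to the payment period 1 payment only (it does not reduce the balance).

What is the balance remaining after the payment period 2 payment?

$30,126.27

Payment period 1: opening $43,916.43; interest $878.32 → $44,794.75; payment $878.32 (+ $60.00 fee); balance $43,916.43
Payment period 2: opening $43,916.43; interest $878.32 → $44,794.75; payment $14,668.48; balance $30,126.27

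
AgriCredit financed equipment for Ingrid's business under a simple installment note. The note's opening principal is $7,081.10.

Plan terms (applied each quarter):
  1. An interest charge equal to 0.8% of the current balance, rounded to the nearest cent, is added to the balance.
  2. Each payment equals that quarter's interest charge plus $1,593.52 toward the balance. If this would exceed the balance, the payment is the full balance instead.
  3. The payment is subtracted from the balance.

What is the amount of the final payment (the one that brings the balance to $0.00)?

$712.68

Quarter 1: opening $7,081.10; interest $56.65 → $7,137.75; payment $1,650.17; balance $5,487.58
Quarter 2: opening $5,487.58; interest $43.90 → $5,531.48; payment $1,637.42; balance $3,894.06
Quarter 3: opening $3,894.06; interest $31.15 → $3,925.21; payment $1,624.67; balance $2,300.54
Quarter 4: opening $2,300.54; interest $18.40 → $2,318.94; payment $1,611.92; balance $707.02
Quarter 5: opening $707.02; interest $5.66 → $712.68; payment $712.68; balance $0.00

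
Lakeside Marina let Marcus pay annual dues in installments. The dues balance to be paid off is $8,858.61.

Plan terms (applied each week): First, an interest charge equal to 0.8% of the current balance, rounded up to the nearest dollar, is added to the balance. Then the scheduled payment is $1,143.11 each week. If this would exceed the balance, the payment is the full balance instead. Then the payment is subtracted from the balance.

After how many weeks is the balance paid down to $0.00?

9

# | Opening | Interest | Payment | End bal
1 | $8,858.61 | $71.00 | $1,143.11 | $7,786.50
2 | $7,786.50 | $63.00 | $1,143.11 | $6,706.39
3 | $6,706.39 | $54.00 | $1,143.11 | $5,617.28
4 | $5,617.28 | $45.00 | $1,143.11 | $4,519.17
5 | $4,519.17 | $37.00 | $1,143.11 | $3,413.06
6 | $3,413.06 | $28.00 | $1,143.11 | $2,297.95
7 | $2,297.95 | $19.00 | $1,143.11 | $1,173.84
8 | $1,173.84 | $10.00 | $1,143.11 | $40.73
9 | $40.73 | $1.00 | $41.73 | $0.00
Balance reaches $0.00 in week 9.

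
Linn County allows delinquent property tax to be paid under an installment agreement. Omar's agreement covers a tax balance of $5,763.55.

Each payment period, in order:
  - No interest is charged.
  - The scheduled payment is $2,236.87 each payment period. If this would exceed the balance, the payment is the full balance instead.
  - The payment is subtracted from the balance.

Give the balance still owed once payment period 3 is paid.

$0.00

Payment period 1: opening $5,763.55; payment $2,236.87; balance $3,526.68
Payment period 2: opening $3,526.68; payment $2,236.87; balance $1,289.81
Payment period 3: opening $1,289.81; payment $1,289.81; balance $0.00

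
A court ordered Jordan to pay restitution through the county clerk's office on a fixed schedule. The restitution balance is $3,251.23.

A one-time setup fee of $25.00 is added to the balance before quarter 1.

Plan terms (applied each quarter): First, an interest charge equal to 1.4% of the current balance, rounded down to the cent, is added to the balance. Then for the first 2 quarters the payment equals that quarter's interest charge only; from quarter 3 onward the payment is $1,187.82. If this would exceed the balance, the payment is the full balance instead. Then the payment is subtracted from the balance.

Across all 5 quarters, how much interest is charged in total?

$181.11

Quarter 1: $3,276.23 +$45.86 interest = $3,322.09; pay $45.86 → $3,276.23
Quarter 2: $3,276.23 +$45.86 interest = $3,322.09; pay $45.86 → $3,276.23
Quarter 3: $3,276.23 +$45.86 interest = $3,322.09; pay $1,187.82 → $2,134.27
Quarter 4: $2,134.27 +$29.87 interest = $2,164.14; pay $1,187.82 → $976.32
Quarter 5: $976.32 +$13.66 interest = $989.98; pay $989.98 → $0.00
Total interest: $45.86 + $45.86 + $45.86 + $29.87 + $13.66 = $181.11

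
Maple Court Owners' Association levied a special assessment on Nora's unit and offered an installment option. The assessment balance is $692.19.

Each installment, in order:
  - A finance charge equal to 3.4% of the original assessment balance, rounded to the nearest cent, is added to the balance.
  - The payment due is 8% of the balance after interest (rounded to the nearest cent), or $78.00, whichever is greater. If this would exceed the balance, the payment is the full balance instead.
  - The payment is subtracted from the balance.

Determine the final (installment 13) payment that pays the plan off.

Installment 1: $692.19 +$23.53 interest = $715.72; pay $78.00 → $637.72
Installment 2: $637.72 +$23.53 interest = $661.25; pay $78.00 → $583.25
Installment 3: $583.25 +$23.53 interest = $606.78; pay $78.00 → $528.78
Installment 4: $528.78 +$23.53 interest = $552.31; pay $78.00 → $474.31
Installment 5: $474.31 +$23.53 interest = $497.84; pay $78.00 → $419.84
Installment 6: $419.84 +$23.53 interest = $443.37; pay $78.00 → $365.37
Installment 7: $365.37 +$23.53 interest = $388.90; pay $78.00 → $310.90
Installment 8: $310.90 +$23.53 interest = $334.43; pay $78.00 → $256.43
Installment 9: $256.43 +$23.53 interest = $279.96; pay $78.00 → $201.96
Installment 10: $201.96 +$23.53 interest = $225.49; pay $78.00 → $147.49
Installment 11: $147.49 +$23.53 interest = $171.02; pay $78.00 → $93.02
Installment 12: $93.02 +$23.53 interest = $116.55; pay $78.00 → $38.55
Installment 13: $38.55 +$23.53 interest = $62.08; pay $62.08 → $0.00

$62.08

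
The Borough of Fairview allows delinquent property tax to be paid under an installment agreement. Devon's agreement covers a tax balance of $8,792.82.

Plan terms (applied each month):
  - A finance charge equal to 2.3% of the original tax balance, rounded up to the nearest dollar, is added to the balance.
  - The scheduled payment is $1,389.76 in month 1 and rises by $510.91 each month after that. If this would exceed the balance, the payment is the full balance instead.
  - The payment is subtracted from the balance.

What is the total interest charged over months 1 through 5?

Month 1: $8,792.82 +$203.00 interest = $8,995.82; pay $1,389.76 → $7,606.06
Month 2: $7,606.06 +$203.00 interest = $7,809.06; pay $1,900.67 → $5,908.39
Month 3: $5,908.39 +$203.00 interest = $6,111.39; pay $2,411.58 → $3,699.81
Month 4: $3,699.81 +$203.00 interest = $3,902.81; pay $2,922.49 → $980.32
Month 5: $980.32 +$203.00 interest = $1,183.32; pay $1,183.32 → $0.00
Total interest: $203.00 + $203.00 + $203.00 + $203.00 + $203.00 = $1,015.00

$1,015.00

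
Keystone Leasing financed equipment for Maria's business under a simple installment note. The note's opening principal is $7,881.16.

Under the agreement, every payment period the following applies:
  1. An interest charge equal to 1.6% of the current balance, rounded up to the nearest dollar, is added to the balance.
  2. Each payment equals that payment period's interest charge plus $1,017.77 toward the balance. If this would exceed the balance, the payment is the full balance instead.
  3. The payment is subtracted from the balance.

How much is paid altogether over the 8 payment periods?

Payment period 1: $7,881.16 +$127.00 interest = $8,008.16; pay $1,144.77 → $6,863.39
Payment period 2: $6,863.39 +$110.00 interest = $6,973.39; pay $1,127.77 → $5,845.62
Payment period 3: $5,845.62 +$94.00 interest = $5,939.62; pay $1,111.77 → $4,827.85
Payment period 4: $4,827.85 +$78.00 interest = $4,905.85; pay $1,095.77 → $3,810.08
Payment period 5: $3,810.08 +$61.00 interest = $3,871.08; pay $1,078.77 → $2,792.31
Payment period 6: $2,792.31 +$45.00 interest = $2,837.31; pay $1,062.77 → $1,774.54
Payment period 7: $1,774.54 +$29.00 interest = $1,803.54; pay $1,046.77 → $756.77
Payment period 8: $756.77 +$13.00 interest = $769.77; pay $769.77 → $0.00
Total paid: $8,438.16

$8,438.16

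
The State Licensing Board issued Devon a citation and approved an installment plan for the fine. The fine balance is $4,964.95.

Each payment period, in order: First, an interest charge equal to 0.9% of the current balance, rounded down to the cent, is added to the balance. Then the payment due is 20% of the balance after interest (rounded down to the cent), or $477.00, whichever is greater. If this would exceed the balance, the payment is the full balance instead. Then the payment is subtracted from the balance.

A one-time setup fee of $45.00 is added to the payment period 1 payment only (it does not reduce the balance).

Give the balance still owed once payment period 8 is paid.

$250.83

Payment period 1: $4,964.95 +$44.68 interest = $5,009.63; pay $1,001.92 (+ $45.00 fee) → $4,007.71
Payment period 2: $4,007.71 +$36.06 interest = $4,043.77; pay $808.75 → $3,235.02
Payment period 3: $3,235.02 +$29.11 interest = $3,264.13; pay $652.82 → $2,611.31
Payment period 4: $2,611.31 +$23.50 interest = $2,634.81; pay $526.96 → $2,107.85
Payment period 5: $2,107.85 +$18.97 interest = $2,126.82; pay $477.00 → $1,649.82
Payment period 6: $1,649.82 +$14.84 interest = $1,664.66; pay $477.00 → $1,187.66
Payment period 7: $1,187.66 +$10.68 interest = $1,198.34; pay $477.00 → $721.34
Payment period 8: $721.34 +$6.49 interest = $727.83; pay $477.00 → $250.83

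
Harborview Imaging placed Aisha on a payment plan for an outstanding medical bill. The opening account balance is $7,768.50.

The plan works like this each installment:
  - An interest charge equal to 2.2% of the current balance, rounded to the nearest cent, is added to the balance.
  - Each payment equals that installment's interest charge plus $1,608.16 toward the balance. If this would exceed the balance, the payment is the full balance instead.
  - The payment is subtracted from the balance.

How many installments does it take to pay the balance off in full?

5

Installment 1: opening $7,768.50; interest $170.91 → $7,939.41; payment $1,779.07; balance $6,160.34
Installment 2: opening $6,160.34; interest $135.53 → $6,295.87; payment $1,743.69; balance $4,552.18
Installment 3: opening $4,552.18; interest $100.15 → $4,652.33; payment $1,708.31; balance $2,944.02
Installment 4: opening $2,944.02; interest $64.77 → $3,008.79; payment $1,672.93; balance $1,335.86
Installment 5: opening $1,335.86; interest $29.39 → $1,365.25; payment $1,365.25; balance $0.00
Balance reaches $0.00 in installment 5.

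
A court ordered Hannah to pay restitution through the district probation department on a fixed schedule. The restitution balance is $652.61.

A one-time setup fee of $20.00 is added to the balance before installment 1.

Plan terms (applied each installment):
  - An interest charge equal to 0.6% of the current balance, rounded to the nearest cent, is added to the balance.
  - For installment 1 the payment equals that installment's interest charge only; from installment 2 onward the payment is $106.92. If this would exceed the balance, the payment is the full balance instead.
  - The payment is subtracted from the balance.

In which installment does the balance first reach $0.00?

Installment 1: $672.61 +$4.04 interest = $676.65; pay $4.04 → $672.61
Installment 2: $672.61 +$4.04 interest = $676.65; pay $106.92 → $569.73
Installment 3: $569.73 +$3.42 interest = $573.15; pay $106.92 → $466.23
Installment 4: $466.23 +$2.80 interest = $469.03; pay $106.92 → $362.11
Installment 5: $362.11 +$2.17 interest = $364.28; pay $106.92 → $257.36
Installment 6: $257.36 +$1.54 interest = $258.90; pay $106.92 → $151.98
Installment 7: $151.98 +$0.91 interest = $152.89; pay $106.92 → $45.97
Installment 8: $45.97 +$0.28 interest = $46.25; pay $46.25 → $0.00
Balance reaches $0.00 in installment 8.

8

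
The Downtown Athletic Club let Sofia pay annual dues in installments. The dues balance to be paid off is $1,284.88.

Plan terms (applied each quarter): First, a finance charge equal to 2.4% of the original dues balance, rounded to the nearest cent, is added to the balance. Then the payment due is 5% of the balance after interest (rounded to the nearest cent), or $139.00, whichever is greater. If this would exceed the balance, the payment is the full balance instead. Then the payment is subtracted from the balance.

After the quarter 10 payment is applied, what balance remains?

$203.28

Quarter 1: $1,284.88 +$30.84 interest = $1,315.72; pay $139.00 → $1,176.72
Quarter 2: $1,176.72 +$30.84 interest = $1,207.56; pay $139.00 → $1,068.56
Quarter 3: $1,068.56 +$30.84 interest = $1,099.40; pay $139.00 → $960.40
Quarter 4: $960.40 +$30.84 interest = $991.24; pay $139.00 → $852.24
Quarter 5: $852.24 +$30.84 interest = $883.08; pay $139.00 → $744.08
Quarter 6: $744.08 +$30.84 interest = $774.92; pay $139.00 → $635.92
Quarter 7: $635.92 +$30.84 interest = $666.76; pay $139.00 → $527.76
Quarter 8: $527.76 +$30.84 interest = $558.60; pay $139.00 → $419.60
Quarter 9: $419.60 +$30.84 interest = $450.44; pay $139.00 → $311.44
Quarter 10: $311.44 +$30.84 interest = $342.28; pay $139.00 → $203.28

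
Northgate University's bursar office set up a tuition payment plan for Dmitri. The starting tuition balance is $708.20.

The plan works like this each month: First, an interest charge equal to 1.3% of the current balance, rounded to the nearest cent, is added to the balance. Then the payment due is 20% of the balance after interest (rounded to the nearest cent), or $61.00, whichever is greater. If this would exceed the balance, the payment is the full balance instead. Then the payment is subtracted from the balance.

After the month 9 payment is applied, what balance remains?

$11.88

Month 1: opening $708.20; interest $9.21 → $717.41; payment $143.48; balance $573.93
Month 2: opening $573.93; interest $7.46 → $581.39; payment $116.28; balance $465.11
Month 3: opening $465.11; interest $6.05 → $471.16; payment $94.23; balance $376.93
Month 4: opening $376.93; interest $4.90 → $381.83; payment $76.37; balance $305.46
Month 5: opening $305.46; interest $3.97 → $309.43; payment $61.89; balance $247.54
Month 6: opening $247.54; interest $3.22 → $250.76; payment $61.00; balance $189.76
Month 7: opening $189.76; interest $2.47 → $192.23; payment $61.00; balance $131.23
Month 8: opening $131.23; interest $1.71 → $132.94; payment $61.00; balance $71.94
Month 9: opening $71.94; interest $0.94 → $72.88; payment $61.00; balance $11.88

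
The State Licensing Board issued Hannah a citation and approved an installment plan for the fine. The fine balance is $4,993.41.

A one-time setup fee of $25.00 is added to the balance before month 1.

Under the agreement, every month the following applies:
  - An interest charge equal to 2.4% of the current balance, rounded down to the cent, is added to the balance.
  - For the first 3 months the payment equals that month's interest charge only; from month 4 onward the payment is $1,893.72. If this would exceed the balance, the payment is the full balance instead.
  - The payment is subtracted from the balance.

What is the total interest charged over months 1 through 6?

Month 1: opening $5,018.41; interest $120.44 → $5,138.85; payment $120.44; balance $5,018.41
Month 2: opening $5,018.41; interest $120.44 → $5,138.85; payment $120.44; balance $5,018.41
Month 3: opening $5,018.41; interest $120.44 → $5,138.85; payment $120.44; balance $5,018.41
Month 4: opening $5,018.41; interest $120.44 → $5,138.85; payment $1,893.72; balance $3,245.13
Month 5: opening $3,245.13; interest $77.88 → $3,323.01; payment $1,893.72; balance $1,429.29
Month 6: opening $1,429.29; interest $34.30 → $1,463.59; payment $1,463.59; balance $0.00
Total interest: $120.44 + $120.44 + $120.44 + $120.44 + $77.88 + $34.30 = $593.94

$593.94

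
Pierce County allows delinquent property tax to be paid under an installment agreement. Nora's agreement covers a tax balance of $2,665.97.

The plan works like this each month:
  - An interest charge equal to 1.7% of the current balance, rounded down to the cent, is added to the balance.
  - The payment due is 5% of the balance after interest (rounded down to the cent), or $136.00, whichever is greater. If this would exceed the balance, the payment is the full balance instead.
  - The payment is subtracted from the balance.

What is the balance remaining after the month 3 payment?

$2,389.27

Month 1: $2,665.97 +$45.32 interest = $2,711.29; pay $136.00 → $2,575.29
Month 2: $2,575.29 +$43.77 interest = $2,619.06; pay $136.00 → $2,483.06
Month 3: $2,483.06 +$42.21 interest = $2,525.27; pay $136.00 → $2,389.27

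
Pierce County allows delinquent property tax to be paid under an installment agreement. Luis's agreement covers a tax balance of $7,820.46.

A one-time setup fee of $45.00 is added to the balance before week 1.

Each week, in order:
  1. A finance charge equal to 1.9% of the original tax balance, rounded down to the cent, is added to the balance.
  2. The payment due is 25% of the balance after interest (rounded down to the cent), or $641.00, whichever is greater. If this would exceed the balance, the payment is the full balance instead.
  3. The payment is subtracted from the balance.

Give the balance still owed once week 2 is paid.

Week 1: opening $7,865.46; interest $148.58 → $8,014.04; payment $2,003.51; balance $6,010.53
Week 2: opening $6,010.53; interest $148.58 → $6,159.11; payment $1,539.77; balance $4,619.34

$4,619.34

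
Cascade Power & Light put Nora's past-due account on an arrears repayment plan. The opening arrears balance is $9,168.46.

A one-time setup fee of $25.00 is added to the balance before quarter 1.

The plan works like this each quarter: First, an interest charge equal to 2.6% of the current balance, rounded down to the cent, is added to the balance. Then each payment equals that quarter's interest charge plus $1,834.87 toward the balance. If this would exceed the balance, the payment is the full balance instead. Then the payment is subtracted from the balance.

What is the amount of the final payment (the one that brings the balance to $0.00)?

$19.60

Quarter 1: $9,193.46 +$239.02 interest = $9,432.48; pay $2,073.89 → $7,358.59
Quarter 2: $7,358.59 +$191.32 interest = $7,549.91; pay $2,026.19 → $5,523.72
Quarter 3: $5,523.72 +$143.61 interest = $5,667.33; pay $1,978.48 → $3,688.85
Quarter 4: $3,688.85 +$95.91 interest = $3,784.76; pay $1,930.78 → $1,853.98
Quarter 5: $1,853.98 +$48.20 interest = $1,902.18; pay $1,883.07 → $19.11
Quarter 6: $19.11 +$0.49 interest = $19.60; pay $19.60 → $0.00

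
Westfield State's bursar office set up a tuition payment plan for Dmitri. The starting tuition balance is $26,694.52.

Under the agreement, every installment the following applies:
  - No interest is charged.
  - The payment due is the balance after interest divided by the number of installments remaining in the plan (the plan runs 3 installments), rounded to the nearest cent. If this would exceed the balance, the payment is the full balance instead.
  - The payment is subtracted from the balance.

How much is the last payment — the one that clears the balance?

$8,898.17

# | Opening | Payment | End bal
1 | $26,694.52 | $8,898.17 | $17,796.35
2 | $17,796.35 | $8,898.18 | $8,898.17
3 | $8,898.17 | $8,898.17 | $0.00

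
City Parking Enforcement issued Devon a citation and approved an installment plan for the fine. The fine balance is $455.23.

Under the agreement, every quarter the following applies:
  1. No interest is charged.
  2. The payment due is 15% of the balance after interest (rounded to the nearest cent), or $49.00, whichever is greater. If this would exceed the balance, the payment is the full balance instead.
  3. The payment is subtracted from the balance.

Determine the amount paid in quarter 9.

# | Opening | Payment | End bal
1 | $455.23 | $68.28 | $386.95
2 | $386.95 | $58.04 | $328.91
3 | $328.91 | $49.34 | $279.57
4 | $279.57 | $49.00 | $230.57
5 | $230.57 | $49.00 | $181.57
6 | $181.57 | $49.00 | $132.57
7 | $132.57 | $49.00 | $83.57
8 | $83.57 | $49.00 | $34.57
9 | $34.57 | $34.57 | $0.00

$34.57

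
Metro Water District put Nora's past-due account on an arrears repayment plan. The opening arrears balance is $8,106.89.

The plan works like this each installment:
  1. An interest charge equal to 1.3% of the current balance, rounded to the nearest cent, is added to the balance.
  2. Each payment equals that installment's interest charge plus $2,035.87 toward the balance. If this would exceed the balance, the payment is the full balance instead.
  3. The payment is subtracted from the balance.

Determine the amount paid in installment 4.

Installment 1: opening $8,106.89; interest $105.39 → $8,212.28; payment $2,141.26; balance $6,071.02
Installment 2: opening $6,071.02; interest $78.92 → $6,149.94; payment $2,114.79; balance $4,035.15
Installment 3: opening $4,035.15; interest $52.46 → $4,087.61; payment $2,088.33; balance $1,999.28
Installment 4: opening $1,999.28; interest $25.99 → $2,025.27; payment $2,025.27; balance $0.00

$2,025.27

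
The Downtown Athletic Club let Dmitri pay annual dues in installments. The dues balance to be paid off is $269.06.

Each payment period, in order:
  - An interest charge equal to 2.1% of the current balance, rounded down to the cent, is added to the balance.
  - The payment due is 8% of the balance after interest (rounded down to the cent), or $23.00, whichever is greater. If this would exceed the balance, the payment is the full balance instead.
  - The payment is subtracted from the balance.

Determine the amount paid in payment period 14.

$12.99

Payment period 1: opening $269.06; interest $5.65 → $274.71; payment $23.00; balance $251.71
Payment period 2: opening $251.71; interest $5.28 → $256.99; payment $23.00; balance $233.99
Payment period 3: opening $233.99; interest $4.91 → $238.90; payment $23.00; balance $215.90
Payment period 4: opening $215.90; interest $4.53 → $220.43; payment $23.00; balance $197.43
Payment period 5: opening $197.43; interest $4.14 → $201.57; payment $23.00; balance $178.57
Payment period 6: opening $178.57; interest $3.74 → $182.31; payment $23.00; balance $159.31
Payment period 7: opening $159.31; interest $3.34 → $162.65; payment $23.00; balance $139.65
Payment period 8: opening $139.65; interest $2.93 → $142.58; payment $23.00; balance $119.58
Payment period 9: opening $119.58; interest $2.51 → $122.09; payment $23.00; balance $99.09
Payment period 10: opening $99.09; interest $2.08 → $101.17; payment $23.00; balance $78.17
Payment period 11: opening $78.17; interest $1.64 → $79.81; payment $23.00; balance $56.81
Payment period 12: opening $56.81; interest $1.19 → $58.00; payment $23.00; balance $35.00
Payment period 13: opening $35.00; interest $0.73 → $35.73; payment $23.00; balance $12.73
Payment period 14: opening $12.73; interest $0.26 → $12.99; payment $12.99; balance $0.00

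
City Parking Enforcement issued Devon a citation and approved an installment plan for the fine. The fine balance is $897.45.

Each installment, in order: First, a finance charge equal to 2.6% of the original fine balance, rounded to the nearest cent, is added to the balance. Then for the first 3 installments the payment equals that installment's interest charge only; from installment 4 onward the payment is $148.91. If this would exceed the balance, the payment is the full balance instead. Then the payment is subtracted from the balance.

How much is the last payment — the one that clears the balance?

Installment 1: opening $897.45; interest $23.33 → $920.78; payment $23.33; balance $897.45
Installment 2: opening $897.45; interest $23.33 → $920.78; payment $23.33; balance $897.45
Installment 3: opening $897.45; interest $23.33 → $920.78; payment $23.33; balance $897.45
Installment 4: opening $897.45; interest $23.33 → $920.78; payment $148.91; balance $771.87
Installment 5: opening $771.87; interest $23.33 → $795.20; payment $148.91; balance $646.29
Installment 6: opening $646.29; interest $23.33 → $669.62; payment $148.91; balance $520.71
Installment 7: opening $520.71; interest $23.33 → $544.04; payment $148.91; balance $395.13
Installment 8: opening $395.13; interest $23.33 → $418.46; payment $148.91; balance $269.55
Installment 9: opening $269.55; interest $23.33 → $292.88; payment $148.91; balance $143.97
Installment 10: opening $143.97; interest $23.33 → $167.30; payment $148.91; balance $18.39
Installment 11: opening $18.39; interest $23.33 → $41.72; payment $41.72; balance $0.00

$41.72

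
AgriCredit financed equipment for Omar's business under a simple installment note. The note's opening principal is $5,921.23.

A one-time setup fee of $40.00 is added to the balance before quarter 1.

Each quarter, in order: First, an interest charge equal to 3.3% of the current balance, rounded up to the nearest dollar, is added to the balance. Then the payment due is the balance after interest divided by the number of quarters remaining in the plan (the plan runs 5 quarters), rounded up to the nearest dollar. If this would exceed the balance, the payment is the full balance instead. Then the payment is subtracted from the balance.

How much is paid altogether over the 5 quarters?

$6,579.23

Quarter 1: $5,961.23 +$197.00 interest = $6,158.23; pay $1,232.00 → $4,926.23
Quarter 2: $4,926.23 +$163.00 interest = $5,089.23; pay $1,273.00 → $3,816.23
Quarter 3: $3,816.23 +$126.00 interest = $3,942.23; pay $1,315.00 → $2,627.23
Quarter 4: $2,627.23 +$87.00 interest = $2,714.23; pay $1,358.00 → $1,356.23
Quarter 5: $1,356.23 +$45.00 interest = $1,401.23; pay $1,401.23 → $0.00
Total paid: $6,579.23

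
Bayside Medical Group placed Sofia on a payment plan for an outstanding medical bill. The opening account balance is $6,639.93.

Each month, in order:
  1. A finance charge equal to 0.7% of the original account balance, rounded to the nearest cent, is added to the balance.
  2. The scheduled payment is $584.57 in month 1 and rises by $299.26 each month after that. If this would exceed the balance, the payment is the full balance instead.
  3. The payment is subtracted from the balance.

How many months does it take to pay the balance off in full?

6

Month 1: opening $6,639.93; interest $46.48 → $6,686.41; payment $584.57; balance $6,101.84
Month 2: opening $6,101.84; interest $46.48 → $6,148.32; payment $883.83; balance $5,264.49
Month 3: opening $5,264.49; interest $46.48 → $5,310.97; payment $1,183.09; balance $4,127.88
Month 4: opening $4,127.88; interest $46.48 → $4,174.36; payment $1,482.35; balance $2,692.01
Month 5: opening $2,692.01; interest $46.48 → $2,738.49; payment $1,781.61; balance $956.88
Month 6: opening $956.88; interest $46.48 → $1,003.36; payment $1,003.36; balance $0.00
Balance reaches $0.00 in month 6.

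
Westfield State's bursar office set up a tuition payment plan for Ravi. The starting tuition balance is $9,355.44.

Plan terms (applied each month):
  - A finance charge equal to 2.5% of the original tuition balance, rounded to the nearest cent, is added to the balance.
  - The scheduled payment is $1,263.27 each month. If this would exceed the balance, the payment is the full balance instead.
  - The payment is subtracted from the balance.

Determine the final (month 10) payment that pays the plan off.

$324.91

Month 1: $9,355.44 +$233.89 interest = $9,589.33; pay $1,263.27 → $8,326.06
Month 2: $8,326.06 +$233.89 interest = $8,559.95; pay $1,263.27 → $7,296.68
Month 3: $7,296.68 +$233.89 interest = $7,530.57; pay $1,263.27 → $6,267.30
Month 4: $6,267.30 +$233.89 interest = $6,501.19; pay $1,263.27 → $5,237.92
Month 5: $5,237.92 +$233.89 interest = $5,471.81; pay $1,263.27 → $4,208.54
Month 6: $4,208.54 +$233.89 interest = $4,442.43; pay $1,263.27 → $3,179.16
Month 7: $3,179.16 +$233.89 interest = $3,413.05; pay $1,263.27 → $2,149.78
Month 8: $2,149.78 +$233.89 interest = $2,383.67; pay $1,263.27 → $1,120.40
Month 9: $1,120.40 +$233.89 interest = $1,354.29; pay $1,263.27 → $91.02
Month 10: $91.02 +$233.89 interest = $324.91; pay $324.91 → $0.00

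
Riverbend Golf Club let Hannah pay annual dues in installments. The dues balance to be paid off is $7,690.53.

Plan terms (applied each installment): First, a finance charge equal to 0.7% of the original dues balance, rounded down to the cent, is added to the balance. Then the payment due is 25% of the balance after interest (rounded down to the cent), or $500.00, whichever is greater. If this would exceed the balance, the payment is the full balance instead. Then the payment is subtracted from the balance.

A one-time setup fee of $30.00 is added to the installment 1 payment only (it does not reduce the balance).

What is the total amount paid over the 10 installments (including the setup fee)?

$8,258.83

Installment 1: opening $7,690.53; interest $53.83 → $7,744.36; payment $1,936.09 (+ $30.00 fee); balance $5,808.27
Installment 2: opening $5,808.27; interest $53.83 → $5,862.10; payment $1,465.52; balance $4,396.58
Installment 3: opening $4,396.58; interest $53.83 → $4,450.41; payment $1,112.60; balance $3,337.81
Installment 4: opening $3,337.81; interest $53.83 → $3,391.64; payment $847.91; balance $2,543.73
Installment 5: opening $2,543.73; interest $53.83 → $2,597.56; payment $649.39; balance $1,948.17
Installment 6: opening $1,948.17; interest $53.83 → $2,002.00; payment $500.50; balance $1,501.50
Installment 7: opening $1,501.50; interest $53.83 → $1,555.33; payment $500.00; balance $1,055.33
Installment 8: opening $1,055.33; interest $53.83 → $1,109.16; payment $500.00; balance $609.16
Installment 9: opening $609.16; interest $53.83 → $662.99; payment $500.00; balance $162.99
Installment 10: opening $162.99; interest $53.83 → $216.82; payment $216.82; balance $0.00
Total paid: $8,258.83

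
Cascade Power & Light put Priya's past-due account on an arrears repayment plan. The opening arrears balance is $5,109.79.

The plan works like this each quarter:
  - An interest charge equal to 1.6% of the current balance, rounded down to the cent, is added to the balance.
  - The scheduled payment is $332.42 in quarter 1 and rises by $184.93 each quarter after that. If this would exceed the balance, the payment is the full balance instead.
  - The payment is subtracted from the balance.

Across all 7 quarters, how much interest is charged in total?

$380.52

Quarter 1: $5,109.79 +$81.75 interest = $5,191.54; pay $332.42 → $4,859.12
Quarter 2: $4,859.12 +$77.74 interest = $4,936.86; pay $517.35 → $4,419.51
Quarter 3: $4,419.51 +$70.71 interest = $4,490.22; pay $702.28 → $3,787.94
Quarter 4: $3,787.94 +$60.60 interest = $3,848.54; pay $887.21 → $2,961.33
Quarter 5: $2,961.33 +$47.38 interest = $3,008.71; pay $1,072.14 → $1,936.57
Quarter 6: $1,936.57 +$30.98 interest = $1,967.55; pay $1,257.07 → $710.48
Quarter 7: $710.48 +$11.36 interest = $721.84; pay $721.84 → $0.00
Total interest: $81.75 + $77.74 + $70.71 + $60.60 + $47.38 + $30.98 + $11.36 = $380.52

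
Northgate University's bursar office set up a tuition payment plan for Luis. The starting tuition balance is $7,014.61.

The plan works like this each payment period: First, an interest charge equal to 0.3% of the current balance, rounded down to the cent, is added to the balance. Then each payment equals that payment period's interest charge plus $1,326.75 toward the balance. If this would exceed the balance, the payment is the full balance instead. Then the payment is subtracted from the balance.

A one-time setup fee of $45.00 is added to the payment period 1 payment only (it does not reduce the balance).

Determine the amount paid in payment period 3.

Payment period 1: opening $7,014.61; interest $21.04 → $7,035.65; payment $1,347.79 (+ $45.00 fee); balance $5,687.86
Payment period 2: opening $5,687.86; interest $17.06 → $5,704.92; payment $1,343.81; balance $4,361.11
Payment period 3: opening $4,361.11; interest $13.08 → $4,374.19; payment $1,339.83; balance $3,034.36

$1,339.83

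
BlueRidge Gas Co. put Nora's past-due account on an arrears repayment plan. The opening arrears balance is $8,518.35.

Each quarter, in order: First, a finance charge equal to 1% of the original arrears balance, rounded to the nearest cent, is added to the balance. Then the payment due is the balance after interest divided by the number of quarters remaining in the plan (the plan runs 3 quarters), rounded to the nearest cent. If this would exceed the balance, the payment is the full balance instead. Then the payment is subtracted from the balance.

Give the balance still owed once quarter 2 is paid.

$2,910.43

Quarter 1: opening $8,518.35; interest $85.18 → $8,603.53; payment $2,867.84; balance $5,735.69
Quarter 2: opening $5,735.69; interest $85.18 → $5,820.87; payment $2,910.44; balance $2,910.43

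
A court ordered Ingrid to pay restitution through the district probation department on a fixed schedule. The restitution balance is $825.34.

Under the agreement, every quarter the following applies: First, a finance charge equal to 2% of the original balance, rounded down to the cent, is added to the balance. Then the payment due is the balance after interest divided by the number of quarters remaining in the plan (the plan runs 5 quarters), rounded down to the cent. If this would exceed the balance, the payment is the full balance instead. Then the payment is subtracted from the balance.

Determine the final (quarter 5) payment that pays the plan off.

$202.75

Quarter 1: opening $825.34; interest $16.50 → $841.84; payment $168.36; balance $673.48
Quarter 2: opening $673.48; interest $16.50 → $689.98; payment $172.49; balance $517.49
Quarter 3: opening $517.49; interest $16.50 → $533.99; payment $177.99; balance $356.00
Quarter 4: opening $356.00; interest $16.50 → $372.50; payment $186.25; balance $186.25
Quarter 5: opening $186.25; interest $16.50 → $202.75; payment $202.75; balance $0.00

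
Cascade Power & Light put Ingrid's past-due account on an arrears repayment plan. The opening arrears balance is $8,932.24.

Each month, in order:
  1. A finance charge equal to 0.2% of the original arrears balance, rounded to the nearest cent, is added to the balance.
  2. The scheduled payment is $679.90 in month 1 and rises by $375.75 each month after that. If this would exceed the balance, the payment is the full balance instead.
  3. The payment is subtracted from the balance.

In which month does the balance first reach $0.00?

6

Month 1: opening $8,932.24; interest $17.86 → $8,950.10; payment $679.90; balance $8,270.20
Month 2: opening $8,270.20; interest $17.86 → $8,288.06; payment $1,055.65; balance $7,232.41
Month 3: opening $7,232.41; interest $17.86 → $7,250.27; payment $1,431.40; balance $5,818.87
Month 4: opening $5,818.87; interest $17.86 → $5,836.73; payment $1,807.15; balance $4,029.58
Month 5: opening $4,029.58; interest $17.86 → $4,047.44; payment $2,182.90; balance $1,864.54
Month 6: opening $1,864.54; interest $17.86 → $1,882.40; payment $1,882.40; balance $0.00
Balance reaches $0.00 in month 6.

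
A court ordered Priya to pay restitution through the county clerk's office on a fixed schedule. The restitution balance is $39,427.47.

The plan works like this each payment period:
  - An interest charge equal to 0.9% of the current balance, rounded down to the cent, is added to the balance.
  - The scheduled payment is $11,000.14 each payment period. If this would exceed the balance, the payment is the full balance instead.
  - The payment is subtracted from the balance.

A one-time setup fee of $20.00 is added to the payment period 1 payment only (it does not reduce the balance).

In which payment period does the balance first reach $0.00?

4

# | Opening | Interest | Payment | Fee | End bal
1 | $39,427.47 | $354.84 | $11,000.14 | $20.00 | $28,782.17
2 | $28,782.17 | $259.03 | $11,000.14 | — | $18,041.06
3 | $18,041.06 | $162.36 | $11,000.14 | — | $7,203.28
4 | $7,203.28 | $64.82 | $7,268.10 | — | $0.00
Balance reaches $0.00 in payment period 4.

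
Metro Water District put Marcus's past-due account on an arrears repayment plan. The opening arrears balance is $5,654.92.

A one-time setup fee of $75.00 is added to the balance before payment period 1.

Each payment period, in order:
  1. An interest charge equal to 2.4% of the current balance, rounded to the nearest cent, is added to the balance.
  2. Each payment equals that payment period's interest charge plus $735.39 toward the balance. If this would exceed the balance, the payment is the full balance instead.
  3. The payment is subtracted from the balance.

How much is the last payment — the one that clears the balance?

$596.16

Payment period 1: opening $5,729.92; interest $137.52 → $5,867.44; payment $872.91; balance $4,994.53
Payment period 2: opening $4,994.53; interest $119.87 → $5,114.40; payment $855.26; balance $4,259.14
Payment period 3: opening $4,259.14; interest $102.22 → $4,361.36; payment $837.61; balance $3,523.75
Payment period 4: opening $3,523.75; interest $84.57 → $3,608.32; payment $819.96; balance $2,788.36
Payment period 5: opening $2,788.36; interest $66.92 → $2,855.28; payment $802.31; balance $2,052.97
Payment period 6: opening $2,052.97; interest $49.27 → $2,102.24; payment $784.66; balance $1,317.58
Payment period 7: opening $1,317.58; interest $31.62 → $1,349.20; payment $767.01; balance $582.19
Payment period 8: opening $582.19; interest $13.97 → $596.16; payment $596.16; balance $0.00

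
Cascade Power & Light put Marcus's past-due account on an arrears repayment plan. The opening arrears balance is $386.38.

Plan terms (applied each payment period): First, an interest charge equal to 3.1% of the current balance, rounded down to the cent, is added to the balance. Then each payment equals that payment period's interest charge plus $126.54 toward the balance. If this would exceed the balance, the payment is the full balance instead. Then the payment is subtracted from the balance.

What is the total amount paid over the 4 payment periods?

# | Opening | Interest | Payment | End bal
1 | $386.38 | $11.97 | $138.51 | $259.84
2 | $259.84 | $8.05 | $134.59 | $133.30
3 | $133.30 | $4.13 | $130.67 | $6.76
4 | $6.76 | $0.20 | $6.96 | $0.00
Total paid: $410.73

$410.73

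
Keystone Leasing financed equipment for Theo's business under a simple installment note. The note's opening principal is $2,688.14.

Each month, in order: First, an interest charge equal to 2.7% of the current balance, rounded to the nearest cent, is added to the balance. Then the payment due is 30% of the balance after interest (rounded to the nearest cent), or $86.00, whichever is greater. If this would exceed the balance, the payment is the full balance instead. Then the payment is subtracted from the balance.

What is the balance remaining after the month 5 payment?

$516.17

Month 1: $2,688.14 +$72.58 interest = $2,760.72; pay $828.22 → $1,932.50
Month 2: $1,932.50 +$52.18 interest = $1,984.68; pay $595.40 → $1,389.28
Month 3: $1,389.28 +$37.51 interest = $1,426.79; pay $428.04 → $998.75
Month 4: $998.75 +$26.97 interest = $1,025.72; pay $307.72 → $718.00
Month 5: $718.00 +$19.39 interest = $737.39; pay $221.22 → $516.17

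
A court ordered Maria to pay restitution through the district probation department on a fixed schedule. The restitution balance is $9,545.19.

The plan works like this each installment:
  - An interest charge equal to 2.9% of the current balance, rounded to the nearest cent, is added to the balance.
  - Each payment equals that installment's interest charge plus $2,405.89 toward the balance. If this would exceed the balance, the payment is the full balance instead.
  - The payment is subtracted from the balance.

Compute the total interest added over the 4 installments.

Installment 1: $9,545.19 +$276.81 interest = $9,822.00; pay $2,682.70 → $7,139.30
Installment 2: $7,139.30 +$207.04 interest = $7,346.34; pay $2,612.93 → $4,733.41
Installment 3: $4,733.41 +$137.27 interest = $4,870.68; pay $2,543.16 → $2,327.52
Installment 4: $2,327.52 +$67.50 interest = $2,395.02; pay $2,395.02 → $0.00
Total interest: $276.81 + $207.04 + $137.27 + $67.50 = $688.62

$688.62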